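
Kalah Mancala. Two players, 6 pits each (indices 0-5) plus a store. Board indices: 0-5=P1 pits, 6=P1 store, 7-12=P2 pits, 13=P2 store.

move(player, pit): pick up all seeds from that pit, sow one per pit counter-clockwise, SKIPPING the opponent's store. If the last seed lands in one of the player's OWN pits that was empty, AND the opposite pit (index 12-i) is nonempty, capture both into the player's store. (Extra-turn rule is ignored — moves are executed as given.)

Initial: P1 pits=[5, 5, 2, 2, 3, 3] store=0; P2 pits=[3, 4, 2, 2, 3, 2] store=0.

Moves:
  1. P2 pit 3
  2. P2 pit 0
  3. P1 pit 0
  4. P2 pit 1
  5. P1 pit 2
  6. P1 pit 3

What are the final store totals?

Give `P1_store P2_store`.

Answer: 1 4

Derivation:
Move 1: P2 pit3 -> P1=[5,5,2,2,3,3](0) P2=[3,4,2,0,4,3](0)
Move 2: P2 pit0 -> P1=[5,5,0,2,3,3](0) P2=[0,5,3,0,4,3](3)
Move 3: P1 pit0 -> P1=[0,6,1,3,4,4](0) P2=[0,5,3,0,4,3](3)
Move 4: P2 pit1 -> P1=[0,6,1,3,4,4](0) P2=[0,0,4,1,5,4](4)
Move 5: P1 pit2 -> P1=[0,6,0,4,4,4](0) P2=[0,0,4,1,5,4](4)
Move 6: P1 pit3 -> P1=[0,6,0,0,5,5](1) P2=[1,0,4,1,5,4](4)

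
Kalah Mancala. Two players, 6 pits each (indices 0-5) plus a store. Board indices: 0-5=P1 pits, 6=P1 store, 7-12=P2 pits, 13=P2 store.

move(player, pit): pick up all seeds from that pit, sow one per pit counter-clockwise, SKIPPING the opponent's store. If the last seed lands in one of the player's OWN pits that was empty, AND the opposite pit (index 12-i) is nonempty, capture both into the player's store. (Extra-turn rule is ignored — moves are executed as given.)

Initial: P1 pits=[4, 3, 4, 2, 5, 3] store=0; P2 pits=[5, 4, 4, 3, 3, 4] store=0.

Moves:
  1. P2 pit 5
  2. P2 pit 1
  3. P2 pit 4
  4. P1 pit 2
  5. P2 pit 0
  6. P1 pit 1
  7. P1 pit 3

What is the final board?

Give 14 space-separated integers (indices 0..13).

Move 1: P2 pit5 -> P1=[5,4,5,2,5,3](0) P2=[5,4,4,3,3,0](1)
Move 2: P2 pit1 -> P1=[0,4,5,2,5,3](0) P2=[5,0,5,4,4,0](7)
Move 3: P2 pit4 -> P1=[1,5,5,2,5,3](0) P2=[5,0,5,4,0,1](8)
Move 4: P1 pit2 -> P1=[1,5,0,3,6,4](1) P2=[6,0,5,4,0,1](8)
Move 5: P2 pit0 -> P1=[1,5,0,3,6,4](1) P2=[0,1,6,5,1,2](9)
Move 6: P1 pit1 -> P1=[1,0,1,4,7,5](2) P2=[0,1,6,5,1,2](9)
Move 7: P1 pit3 -> P1=[1,0,1,0,8,6](3) P2=[1,1,6,5,1,2](9)

Answer: 1 0 1 0 8 6 3 1 1 6 5 1 2 9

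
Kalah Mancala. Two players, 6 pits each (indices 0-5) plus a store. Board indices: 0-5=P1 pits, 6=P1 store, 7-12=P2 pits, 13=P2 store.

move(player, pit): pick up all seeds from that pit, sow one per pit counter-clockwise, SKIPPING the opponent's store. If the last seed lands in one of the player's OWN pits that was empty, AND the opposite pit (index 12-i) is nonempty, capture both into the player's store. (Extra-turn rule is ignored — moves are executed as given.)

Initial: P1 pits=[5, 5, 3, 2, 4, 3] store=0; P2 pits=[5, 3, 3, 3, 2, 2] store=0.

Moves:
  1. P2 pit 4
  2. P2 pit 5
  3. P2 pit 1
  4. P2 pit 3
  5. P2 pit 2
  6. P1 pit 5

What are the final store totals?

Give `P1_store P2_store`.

Move 1: P2 pit4 -> P1=[5,5,3,2,4,3](0) P2=[5,3,3,3,0,3](1)
Move 2: P2 pit5 -> P1=[6,6,3,2,4,3](0) P2=[5,3,3,3,0,0](2)
Move 3: P2 pit1 -> P1=[6,0,3,2,4,3](0) P2=[5,0,4,4,0,0](9)
Move 4: P2 pit3 -> P1=[7,0,3,2,4,3](0) P2=[5,0,4,0,1,1](10)
Move 5: P2 pit2 -> P1=[7,0,3,2,4,3](0) P2=[5,0,0,1,2,2](11)
Move 6: P1 pit5 -> P1=[7,0,3,2,4,0](1) P2=[6,1,0,1,2,2](11)

Answer: 1 11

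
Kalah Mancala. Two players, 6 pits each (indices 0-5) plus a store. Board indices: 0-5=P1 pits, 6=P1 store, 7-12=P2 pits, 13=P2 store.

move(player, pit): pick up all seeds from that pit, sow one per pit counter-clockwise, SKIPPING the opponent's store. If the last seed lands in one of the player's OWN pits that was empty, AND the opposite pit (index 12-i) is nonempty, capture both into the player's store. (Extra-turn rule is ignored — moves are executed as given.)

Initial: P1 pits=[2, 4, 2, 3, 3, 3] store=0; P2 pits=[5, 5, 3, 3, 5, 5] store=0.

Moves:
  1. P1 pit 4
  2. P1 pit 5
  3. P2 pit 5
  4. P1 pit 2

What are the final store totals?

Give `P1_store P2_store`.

Move 1: P1 pit4 -> P1=[2,4,2,3,0,4](1) P2=[6,5,3,3,5,5](0)
Move 2: P1 pit5 -> P1=[2,4,2,3,0,0](2) P2=[7,6,4,3,5,5](0)
Move 3: P2 pit5 -> P1=[3,5,3,4,0,0](2) P2=[7,6,4,3,5,0](1)
Move 4: P1 pit2 -> P1=[3,5,0,5,1,0](10) P2=[0,6,4,3,5,0](1)

Answer: 10 1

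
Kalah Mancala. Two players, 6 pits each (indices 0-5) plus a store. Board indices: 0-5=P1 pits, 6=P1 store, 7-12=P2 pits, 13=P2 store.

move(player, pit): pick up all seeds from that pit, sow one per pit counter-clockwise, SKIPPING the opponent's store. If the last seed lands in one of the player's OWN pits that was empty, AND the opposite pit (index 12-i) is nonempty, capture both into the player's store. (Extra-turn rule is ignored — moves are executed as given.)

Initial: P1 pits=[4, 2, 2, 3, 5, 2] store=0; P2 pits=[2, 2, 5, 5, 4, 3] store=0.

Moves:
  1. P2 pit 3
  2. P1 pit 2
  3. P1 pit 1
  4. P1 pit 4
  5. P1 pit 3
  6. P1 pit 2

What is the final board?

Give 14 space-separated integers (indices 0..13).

Answer: 5 0 0 0 1 4 9 4 4 0 1 6 4 1

Derivation:
Move 1: P2 pit3 -> P1=[5,3,2,3,5,2](0) P2=[2,2,5,0,5,4](1)
Move 2: P1 pit2 -> P1=[5,3,0,4,6,2](0) P2=[2,2,5,0,5,4](1)
Move 3: P1 pit1 -> P1=[5,0,1,5,7,2](0) P2=[2,2,5,0,5,4](1)
Move 4: P1 pit4 -> P1=[5,0,1,5,0,3](1) P2=[3,3,6,1,6,4](1)
Move 5: P1 pit3 -> P1=[5,0,1,0,1,4](2) P2=[4,4,6,1,6,4](1)
Move 6: P1 pit2 -> P1=[5,0,0,0,1,4](9) P2=[4,4,0,1,6,4](1)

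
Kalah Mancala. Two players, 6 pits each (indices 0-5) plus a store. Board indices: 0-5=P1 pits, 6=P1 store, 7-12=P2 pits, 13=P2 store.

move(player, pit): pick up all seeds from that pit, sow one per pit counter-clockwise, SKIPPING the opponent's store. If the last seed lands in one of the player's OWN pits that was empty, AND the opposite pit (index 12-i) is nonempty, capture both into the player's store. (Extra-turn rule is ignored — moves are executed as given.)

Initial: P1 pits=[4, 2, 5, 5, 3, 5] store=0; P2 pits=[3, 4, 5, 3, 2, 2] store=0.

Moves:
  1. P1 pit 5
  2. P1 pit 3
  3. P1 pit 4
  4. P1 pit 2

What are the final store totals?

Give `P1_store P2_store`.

Move 1: P1 pit5 -> P1=[4,2,5,5,3,0](1) P2=[4,5,6,4,2,2](0)
Move 2: P1 pit3 -> P1=[4,2,5,0,4,1](2) P2=[5,6,6,4,2,2](0)
Move 3: P1 pit4 -> P1=[4,2,5,0,0,2](3) P2=[6,7,6,4,2,2](0)
Move 4: P1 pit2 -> P1=[4,2,0,1,1,3](4) P2=[7,7,6,4,2,2](0)

Answer: 4 0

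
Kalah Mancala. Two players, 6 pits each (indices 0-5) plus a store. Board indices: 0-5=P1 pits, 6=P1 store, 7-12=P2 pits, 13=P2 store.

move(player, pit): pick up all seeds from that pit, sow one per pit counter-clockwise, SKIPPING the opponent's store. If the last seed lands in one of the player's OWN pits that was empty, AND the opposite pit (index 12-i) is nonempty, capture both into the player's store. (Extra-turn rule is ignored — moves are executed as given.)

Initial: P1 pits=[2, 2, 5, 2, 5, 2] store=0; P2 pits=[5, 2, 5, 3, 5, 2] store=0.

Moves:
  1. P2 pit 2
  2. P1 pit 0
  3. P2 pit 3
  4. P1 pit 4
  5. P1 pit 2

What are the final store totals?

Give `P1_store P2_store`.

Answer: 2 2

Derivation:
Move 1: P2 pit2 -> P1=[3,2,5,2,5,2](0) P2=[5,2,0,4,6,3](1)
Move 2: P1 pit0 -> P1=[0,3,6,3,5,2](0) P2=[5,2,0,4,6,3](1)
Move 3: P2 pit3 -> P1=[1,3,6,3,5,2](0) P2=[5,2,0,0,7,4](2)
Move 4: P1 pit4 -> P1=[1,3,6,3,0,3](1) P2=[6,3,1,0,7,4](2)
Move 5: P1 pit2 -> P1=[1,3,0,4,1,4](2) P2=[7,4,1,0,7,4](2)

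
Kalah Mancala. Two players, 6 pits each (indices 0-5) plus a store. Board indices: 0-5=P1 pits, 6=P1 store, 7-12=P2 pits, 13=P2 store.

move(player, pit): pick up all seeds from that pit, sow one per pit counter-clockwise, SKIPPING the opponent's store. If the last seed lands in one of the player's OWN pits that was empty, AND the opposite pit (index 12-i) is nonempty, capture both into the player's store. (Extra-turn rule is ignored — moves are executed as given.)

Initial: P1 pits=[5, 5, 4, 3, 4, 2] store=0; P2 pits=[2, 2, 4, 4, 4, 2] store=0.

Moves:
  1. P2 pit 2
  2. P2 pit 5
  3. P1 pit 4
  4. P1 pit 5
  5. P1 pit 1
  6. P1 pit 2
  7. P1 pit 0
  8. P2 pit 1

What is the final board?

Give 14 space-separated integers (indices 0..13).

Move 1: P2 pit2 -> P1=[5,5,4,3,4,2](0) P2=[2,2,0,5,5,3](1)
Move 2: P2 pit5 -> P1=[6,6,4,3,4,2](0) P2=[2,2,0,5,5,0](2)
Move 3: P1 pit4 -> P1=[6,6,4,3,0,3](1) P2=[3,3,0,5,5,0](2)
Move 4: P1 pit5 -> P1=[6,6,4,3,0,0](2) P2=[4,4,0,5,5,0](2)
Move 5: P1 pit1 -> P1=[6,0,5,4,1,1](3) P2=[5,4,0,5,5,0](2)
Move 6: P1 pit2 -> P1=[6,0,0,5,2,2](4) P2=[6,4,0,5,5,0](2)
Move 7: P1 pit0 -> P1=[0,1,1,6,3,3](5) P2=[6,4,0,5,5,0](2)
Move 8: P2 pit1 -> P1=[0,1,1,6,3,3](5) P2=[6,0,1,6,6,1](2)

Answer: 0 1 1 6 3 3 5 6 0 1 6 6 1 2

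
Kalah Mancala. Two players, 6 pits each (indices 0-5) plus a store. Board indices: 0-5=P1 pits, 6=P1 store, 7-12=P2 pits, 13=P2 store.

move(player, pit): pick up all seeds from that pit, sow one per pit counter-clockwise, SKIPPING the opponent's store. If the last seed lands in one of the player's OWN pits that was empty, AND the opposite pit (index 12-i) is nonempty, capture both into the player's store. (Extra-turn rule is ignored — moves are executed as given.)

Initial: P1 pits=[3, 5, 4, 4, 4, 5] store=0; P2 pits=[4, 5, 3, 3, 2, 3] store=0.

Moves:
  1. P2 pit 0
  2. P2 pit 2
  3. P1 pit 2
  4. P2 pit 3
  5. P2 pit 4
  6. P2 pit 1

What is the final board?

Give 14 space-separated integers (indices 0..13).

Answer: 6 7 1 5 5 6 1 0 0 1 1 1 7 4

Derivation:
Move 1: P2 pit0 -> P1=[3,5,4,4,4,5](0) P2=[0,6,4,4,3,3](0)
Move 2: P2 pit2 -> P1=[3,5,4,4,4,5](0) P2=[0,6,0,5,4,4](1)
Move 3: P1 pit2 -> P1=[3,5,0,5,5,6](1) P2=[0,6,0,5,4,4](1)
Move 4: P2 pit3 -> P1=[4,6,0,5,5,6](1) P2=[0,6,0,0,5,5](2)
Move 5: P2 pit4 -> P1=[5,7,1,5,5,6](1) P2=[0,6,0,0,0,6](3)
Move 6: P2 pit1 -> P1=[6,7,1,5,5,6](1) P2=[0,0,1,1,1,7](4)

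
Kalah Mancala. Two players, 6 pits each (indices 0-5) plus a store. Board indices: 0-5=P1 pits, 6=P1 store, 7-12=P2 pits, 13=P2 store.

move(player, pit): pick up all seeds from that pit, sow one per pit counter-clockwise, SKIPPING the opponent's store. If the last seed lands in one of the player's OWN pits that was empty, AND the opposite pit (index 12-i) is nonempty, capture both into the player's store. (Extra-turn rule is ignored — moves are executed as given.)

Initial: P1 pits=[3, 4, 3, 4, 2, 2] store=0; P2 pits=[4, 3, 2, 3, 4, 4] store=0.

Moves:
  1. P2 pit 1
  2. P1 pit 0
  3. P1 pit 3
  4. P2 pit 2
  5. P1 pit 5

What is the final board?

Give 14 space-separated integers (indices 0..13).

Answer: 0 5 4 0 3 0 2 6 2 0 5 6 5 0

Derivation:
Move 1: P2 pit1 -> P1=[3,4,3,4,2,2](0) P2=[4,0,3,4,5,4](0)
Move 2: P1 pit0 -> P1=[0,5,4,5,2,2](0) P2=[4,0,3,4,5,4](0)
Move 3: P1 pit3 -> P1=[0,5,4,0,3,3](1) P2=[5,1,3,4,5,4](0)
Move 4: P2 pit2 -> P1=[0,5,4,0,3,3](1) P2=[5,1,0,5,6,5](0)
Move 5: P1 pit5 -> P1=[0,5,4,0,3,0](2) P2=[6,2,0,5,6,5](0)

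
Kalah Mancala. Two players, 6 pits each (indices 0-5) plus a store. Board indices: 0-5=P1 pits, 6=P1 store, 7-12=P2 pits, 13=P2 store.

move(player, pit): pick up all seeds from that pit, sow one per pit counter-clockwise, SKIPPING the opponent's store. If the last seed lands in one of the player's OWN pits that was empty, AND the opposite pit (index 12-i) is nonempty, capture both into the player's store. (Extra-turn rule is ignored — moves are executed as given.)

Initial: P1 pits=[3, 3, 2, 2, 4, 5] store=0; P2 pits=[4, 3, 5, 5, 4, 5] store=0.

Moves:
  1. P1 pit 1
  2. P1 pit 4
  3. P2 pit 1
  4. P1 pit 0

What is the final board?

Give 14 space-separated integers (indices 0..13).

Answer: 0 1 4 4 0 6 1 5 0 7 6 5 6 0

Derivation:
Move 1: P1 pit1 -> P1=[3,0,3,3,5,5](0) P2=[4,3,5,5,4,5](0)
Move 2: P1 pit4 -> P1=[3,0,3,3,0,6](1) P2=[5,4,6,5,4,5](0)
Move 3: P2 pit1 -> P1=[3,0,3,3,0,6](1) P2=[5,0,7,6,5,6](0)
Move 4: P1 pit0 -> P1=[0,1,4,4,0,6](1) P2=[5,0,7,6,5,6](0)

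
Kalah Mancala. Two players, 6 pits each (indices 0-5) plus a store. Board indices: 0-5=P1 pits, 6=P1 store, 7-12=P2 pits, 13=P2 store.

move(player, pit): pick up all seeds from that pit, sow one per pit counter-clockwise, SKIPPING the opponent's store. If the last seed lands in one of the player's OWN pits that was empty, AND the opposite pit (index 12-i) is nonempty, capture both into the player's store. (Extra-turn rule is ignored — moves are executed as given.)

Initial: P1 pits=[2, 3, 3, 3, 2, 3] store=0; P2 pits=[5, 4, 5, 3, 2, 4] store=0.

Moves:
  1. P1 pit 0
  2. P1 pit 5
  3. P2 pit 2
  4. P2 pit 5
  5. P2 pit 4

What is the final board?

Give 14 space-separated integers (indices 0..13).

Move 1: P1 pit0 -> P1=[0,4,4,3,2,3](0) P2=[5,4,5,3,2,4](0)
Move 2: P1 pit5 -> P1=[0,4,4,3,2,0](1) P2=[6,5,5,3,2,4](0)
Move 3: P2 pit2 -> P1=[1,4,4,3,2,0](1) P2=[6,5,0,4,3,5](1)
Move 4: P2 pit5 -> P1=[2,5,5,4,2,0](1) P2=[6,5,0,4,3,0](2)
Move 5: P2 pit4 -> P1=[3,5,5,4,2,0](1) P2=[6,5,0,4,0,1](3)

Answer: 3 5 5 4 2 0 1 6 5 0 4 0 1 3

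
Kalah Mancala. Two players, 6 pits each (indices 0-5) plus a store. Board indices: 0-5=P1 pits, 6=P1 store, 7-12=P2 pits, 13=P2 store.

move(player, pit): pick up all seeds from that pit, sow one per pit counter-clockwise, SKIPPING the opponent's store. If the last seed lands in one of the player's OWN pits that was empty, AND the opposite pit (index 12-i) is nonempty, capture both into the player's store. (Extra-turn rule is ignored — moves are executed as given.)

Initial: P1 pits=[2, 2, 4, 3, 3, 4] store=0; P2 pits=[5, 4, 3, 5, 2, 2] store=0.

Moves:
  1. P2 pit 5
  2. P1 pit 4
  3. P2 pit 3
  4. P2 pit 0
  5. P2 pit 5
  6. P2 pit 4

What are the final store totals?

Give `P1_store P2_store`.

Move 1: P2 pit5 -> P1=[3,2,4,3,3,4](0) P2=[5,4,3,5,2,0](1)
Move 2: P1 pit4 -> P1=[3,2,4,3,0,5](1) P2=[6,4,3,5,2,0](1)
Move 3: P2 pit3 -> P1=[4,3,4,3,0,5](1) P2=[6,4,3,0,3,1](2)
Move 4: P2 pit0 -> P1=[4,3,4,3,0,5](1) P2=[0,5,4,1,4,2](3)
Move 5: P2 pit5 -> P1=[5,3,4,3,0,5](1) P2=[0,5,4,1,4,0](4)
Move 6: P2 pit4 -> P1=[6,4,4,3,0,5](1) P2=[0,5,4,1,0,1](5)

Answer: 1 5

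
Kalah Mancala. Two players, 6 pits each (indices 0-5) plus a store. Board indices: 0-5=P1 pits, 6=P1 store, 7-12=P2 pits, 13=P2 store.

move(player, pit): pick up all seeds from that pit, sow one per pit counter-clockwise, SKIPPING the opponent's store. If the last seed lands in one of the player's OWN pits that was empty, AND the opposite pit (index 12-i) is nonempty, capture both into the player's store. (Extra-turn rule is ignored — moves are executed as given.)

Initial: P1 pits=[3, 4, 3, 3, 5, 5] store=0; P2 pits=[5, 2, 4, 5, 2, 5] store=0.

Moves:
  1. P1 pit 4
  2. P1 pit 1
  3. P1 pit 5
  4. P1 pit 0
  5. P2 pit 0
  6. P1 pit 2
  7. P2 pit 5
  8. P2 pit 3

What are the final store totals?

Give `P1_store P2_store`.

Move 1: P1 pit4 -> P1=[3,4,3,3,0,6](1) P2=[6,3,5,5,2,5](0)
Move 2: P1 pit1 -> P1=[3,0,4,4,1,7](1) P2=[6,3,5,5,2,5](0)
Move 3: P1 pit5 -> P1=[3,0,4,4,1,0](2) P2=[7,4,6,6,3,6](0)
Move 4: P1 pit0 -> P1=[0,1,5,5,1,0](2) P2=[7,4,6,6,3,6](0)
Move 5: P2 pit0 -> P1=[1,1,5,5,1,0](2) P2=[0,5,7,7,4,7](1)
Move 6: P1 pit2 -> P1=[1,1,0,6,2,1](3) P2=[1,5,7,7,4,7](1)
Move 7: P2 pit5 -> P1=[2,2,1,7,3,2](3) P2=[1,5,7,7,4,0](2)
Move 8: P2 pit3 -> P1=[3,3,2,8,3,2](3) P2=[1,5,7,0,5,1](3)

Answer: 3 3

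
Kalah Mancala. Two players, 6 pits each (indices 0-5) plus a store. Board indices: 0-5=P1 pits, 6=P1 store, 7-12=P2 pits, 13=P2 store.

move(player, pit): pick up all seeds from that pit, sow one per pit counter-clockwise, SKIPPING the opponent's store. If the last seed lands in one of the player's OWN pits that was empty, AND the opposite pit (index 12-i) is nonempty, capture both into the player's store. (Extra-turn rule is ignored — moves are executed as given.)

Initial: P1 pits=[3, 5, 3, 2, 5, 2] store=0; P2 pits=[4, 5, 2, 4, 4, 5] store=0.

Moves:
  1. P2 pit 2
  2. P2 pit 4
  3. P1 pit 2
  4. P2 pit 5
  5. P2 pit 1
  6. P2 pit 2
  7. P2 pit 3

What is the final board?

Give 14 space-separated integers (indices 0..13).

Answer: 6 8 2 5 7 3 1 4 0 0 0 2 2 4

Derivation:
Move 1: P2 pit2 -> P1=[3,5,3,2,5,2](0) P2=[4,5,0,5,5,5](0)
Move 2: P2 pit4 -> P1=[4,6,4,2,5,2](0) P2=[4,5,0,5,0,6](1)
Move 3: P1 pit2 -> P1=[4,6,0,3,6,3](1) P2=[4,5,0,5,0,6](1)
Move 4: P2 pit5 -> P1=[5,7,1,4,7,3](1) P2=[4,5,0,5,0,0](2)
Move 5: P2 pit1 -> P1=[5,7,1,4,7,3](1) P2=[4,0,1,6,1,1](3)
Move 6: P2 pit2 -> P1=[5,7,1,4,7,3](1) P2=[4,0,0,7,1,1](3)
Move 7: P2 pit3 -> P1=[6,8,2,5,7,3](1) P2=[4,0,0,0,2,2](4)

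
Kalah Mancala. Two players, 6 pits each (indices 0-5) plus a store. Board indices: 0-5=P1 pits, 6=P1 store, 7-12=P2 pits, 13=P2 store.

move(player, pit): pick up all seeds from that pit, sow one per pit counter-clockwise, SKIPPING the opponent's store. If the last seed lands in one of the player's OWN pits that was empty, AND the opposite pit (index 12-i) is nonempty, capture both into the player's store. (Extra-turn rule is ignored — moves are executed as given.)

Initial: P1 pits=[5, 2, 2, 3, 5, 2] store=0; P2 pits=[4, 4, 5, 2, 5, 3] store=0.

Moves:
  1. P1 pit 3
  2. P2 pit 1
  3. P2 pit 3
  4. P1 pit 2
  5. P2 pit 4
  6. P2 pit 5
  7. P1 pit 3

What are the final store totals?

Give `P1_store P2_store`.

Move 1: P1 pit3 -> P1=[5,2,2,0,6,3](1) P2=[4,4,5,2,5,3](0)
Move 2: P2 pit1 -> P1=[5,2,2,0,6,3](1) P2=[4,0,6,3,6,4](0)
Move 3: P2 pit3 -> P1=[5,2,2,0,6,3](1) P2=[4,0,6,0,7,5](1)
Move 4: P1 pit2 -> P1=[5,2,0,1,7,3](1) P2=[4,0,6,0,7,5](1)
Move 5: P2 pit4 -> P1=[6,3,1,2,8,3](1) P2=[4,0,6,0,0,6](2)
Move 6: P2 pit5 -> P1=[7,4,2,3,9,3](1) P2=[4,0,6,0,0,0](3)
Move 7: P1 pit3 -> P1=[7,4,2,0,10,4](2) P2=[4,0,6,0,0,0](3)

Answer: 2 3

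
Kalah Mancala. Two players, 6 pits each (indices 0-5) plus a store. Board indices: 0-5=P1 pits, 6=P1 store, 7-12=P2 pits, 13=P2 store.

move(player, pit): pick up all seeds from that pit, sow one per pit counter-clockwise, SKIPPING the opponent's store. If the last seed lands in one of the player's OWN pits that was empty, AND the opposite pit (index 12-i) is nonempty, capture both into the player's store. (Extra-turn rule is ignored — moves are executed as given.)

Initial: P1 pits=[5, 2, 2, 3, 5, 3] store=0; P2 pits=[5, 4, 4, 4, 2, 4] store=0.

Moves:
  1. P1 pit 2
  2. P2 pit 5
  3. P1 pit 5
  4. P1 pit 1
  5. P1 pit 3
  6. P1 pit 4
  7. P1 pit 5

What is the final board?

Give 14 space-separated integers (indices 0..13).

Move 1: P1 pit2 -> P1=[5,2,0,4,6,3](0) P2=[5,4,4,4,2,4](0)
Move 2: P2 pit5 -> P1=[6,3,1,4,6,3](0) P2=[5,4,4,4,2,0](1)
Move 3: P1 pit5 -> P1=[6,3,1,4,6,0](1) P2=[6,5,4,4,2,0](1)
Move 4: P1 pit1 -> P1=[6,0,2,5,7,0](1) P2=[6,5,4,4,2,0](1)
Move 5: P1 pit3 -> P1=[6,0,2,0,8,1](2) P2=[7,6,4,4,2,0](1)
Move 6: P1 pit4 -> P1=[6,0,2,0,0,2](3) P2=[8,7,5,5,3,1](1)
Move 7: P1 pit5 -> P1=[6,0,2,0,0,0](4) P2=[9,7,5,5,3,1](1)

Answer: 6 0 2 0 0 0 4 9 7 5 5 3 1 1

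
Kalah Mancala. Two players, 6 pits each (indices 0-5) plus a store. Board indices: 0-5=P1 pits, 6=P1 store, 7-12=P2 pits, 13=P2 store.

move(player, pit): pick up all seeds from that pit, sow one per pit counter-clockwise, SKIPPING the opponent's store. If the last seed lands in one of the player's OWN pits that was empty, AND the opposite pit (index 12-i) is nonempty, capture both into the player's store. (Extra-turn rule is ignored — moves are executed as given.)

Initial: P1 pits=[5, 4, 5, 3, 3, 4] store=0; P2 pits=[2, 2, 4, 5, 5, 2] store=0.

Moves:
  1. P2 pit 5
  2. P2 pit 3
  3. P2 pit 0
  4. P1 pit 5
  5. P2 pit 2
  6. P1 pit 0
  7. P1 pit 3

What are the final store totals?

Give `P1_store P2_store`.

Move 1: P2 pit5 -> P1=[6,4,5,3,3,4](0) P2=[2,2,4,5,5,0](1)
Move 2: P2 pit3 -> P1=[7,5,5,3,3,4](0) P2=[2,2,4,0,6,1](2)
Move 3: P2 pit0 -> P1=[7,5,5,3,3,4](0) P2=[0,3,5,0,6,1](2)
Move 4: P1 pit5 -> P1=[7,5,5,3,3,0](1) P2=[1,4,6,0,6,1](2)
Move 5: P2 pit2 -> P1=[8,6,5,3,3,0](1) P2=[1,4,0,1,7,2](3)
Move 6: P1 pit0 -> P1=[0,7,6,4,4,1](2) P2=[2,5,0,1,7,2](3)
Move 7: P1 pit3 -> P1=[0,7,6,0,5,2](3) P2=[3,5,0,1,7,2](3)

Answer: 3 3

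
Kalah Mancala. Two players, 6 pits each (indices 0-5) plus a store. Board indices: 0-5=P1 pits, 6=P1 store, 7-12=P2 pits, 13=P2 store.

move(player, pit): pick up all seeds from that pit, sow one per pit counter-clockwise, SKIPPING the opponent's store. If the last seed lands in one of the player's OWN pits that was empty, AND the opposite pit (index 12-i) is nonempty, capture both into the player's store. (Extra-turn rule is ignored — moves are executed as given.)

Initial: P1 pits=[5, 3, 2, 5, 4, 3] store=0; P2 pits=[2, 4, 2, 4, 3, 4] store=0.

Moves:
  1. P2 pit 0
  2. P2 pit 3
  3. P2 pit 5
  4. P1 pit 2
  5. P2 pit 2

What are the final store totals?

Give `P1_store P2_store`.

Answer: 0 10

Derivation:
Move 1: P2 pit0 -> P1=[5,3,2,5,4,3](0) P2=[0,5,3,4,3,4](0)
Move 2: P2 pit3 -> P1=[6,3,2,5,4,3](0) P2=[0,5,3,0,4,5](1)
Move 3: P2 pit5 -> P1=[7,4,3,6,4,3](0) P2=[0,5,3,0,4,0](2)
Move 4: P1 pit2 -> P1=[7,4,0,7,5,4](0) P2=[0,5,3,0,4,0](2)
Move 5: P2 pit2 -> P1=[0,4,0,7,5,4](0) P2=[0,5,0,1,5,0](10)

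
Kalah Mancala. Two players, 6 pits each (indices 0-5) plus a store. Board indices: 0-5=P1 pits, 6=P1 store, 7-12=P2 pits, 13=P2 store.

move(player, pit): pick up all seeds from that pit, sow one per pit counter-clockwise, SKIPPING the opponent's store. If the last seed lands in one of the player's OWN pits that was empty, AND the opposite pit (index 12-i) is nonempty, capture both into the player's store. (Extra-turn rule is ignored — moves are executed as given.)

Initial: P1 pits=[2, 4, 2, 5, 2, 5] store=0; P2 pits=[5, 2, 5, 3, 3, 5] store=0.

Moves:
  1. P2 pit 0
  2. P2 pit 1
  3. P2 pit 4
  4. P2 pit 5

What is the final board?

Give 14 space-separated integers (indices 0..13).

Move 1: P2 pit0 -> P1=[2,4,2,5,2,5](0) P2=[0,3,6,4,4,6](0)
Move 2: P2 pit1 -> P1=[2,4,2,5,2,5](0) P2=[0,0,7,5,5,6](0)
Move 3: P2 pit4 -> P1=[3,5,3,5,2,5](0) P2=[0,0,7,5,0,7](1)
Move 4: P2 pit5 -> P1=[4,6,4,6,3,6](0) P2=[0,0,7,5,0,0](2)

Answer: 4 6 4 6 3 6 0 0 0 7 5 0 0 2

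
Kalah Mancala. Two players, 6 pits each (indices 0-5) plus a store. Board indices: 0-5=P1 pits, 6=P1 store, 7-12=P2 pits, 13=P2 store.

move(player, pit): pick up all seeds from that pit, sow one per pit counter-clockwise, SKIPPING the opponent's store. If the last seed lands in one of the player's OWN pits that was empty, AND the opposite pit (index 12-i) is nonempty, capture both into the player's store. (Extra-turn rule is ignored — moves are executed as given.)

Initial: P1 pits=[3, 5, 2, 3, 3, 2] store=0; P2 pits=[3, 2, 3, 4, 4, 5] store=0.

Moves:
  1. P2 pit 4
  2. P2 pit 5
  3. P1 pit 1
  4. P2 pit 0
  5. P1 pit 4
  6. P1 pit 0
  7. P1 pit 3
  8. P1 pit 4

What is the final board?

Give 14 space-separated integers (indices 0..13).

Move 1: P2 pit4 -> P1=[4,6,2,3,3,2](0) P2=[3,2,3,4,0,6](1)
Move 2: P2 pit5 -> P1=[5,7,3,4,4,2](0) P2=[3,2,3,4,0,0](2)
Move 3: P1 pit1 -> P1=[5,0,4,5,5,3](1) P2=[4,3,3,4,0,0](2)
Move 4: P2 pit0 -> P1=[5,0,4,5,5,3](1) P2=[0,4,4,5,1,0](2)
Move 5: P1 pit4 -> P1=[5,0,4,5,0,4](2) P2=[1,5,5,5,1,0](2)
Move 6: P1 pit0 -> P1=[0,1,5,6,1,5](2) P2=[1,5,5,5,1,0](2)
Move 7: P1 pit3 -> P1=[0,1,5,0,2,6](3) P2=[2,6,6,5,1,0](2)
Move 8: P1 pit4 -> P1=[0,1,5,0,0,7](4) P2=[2,6,6,5,1,0](2)

Answer: 0 1 5 0 0 7 4 2 6 6 5 1 0 2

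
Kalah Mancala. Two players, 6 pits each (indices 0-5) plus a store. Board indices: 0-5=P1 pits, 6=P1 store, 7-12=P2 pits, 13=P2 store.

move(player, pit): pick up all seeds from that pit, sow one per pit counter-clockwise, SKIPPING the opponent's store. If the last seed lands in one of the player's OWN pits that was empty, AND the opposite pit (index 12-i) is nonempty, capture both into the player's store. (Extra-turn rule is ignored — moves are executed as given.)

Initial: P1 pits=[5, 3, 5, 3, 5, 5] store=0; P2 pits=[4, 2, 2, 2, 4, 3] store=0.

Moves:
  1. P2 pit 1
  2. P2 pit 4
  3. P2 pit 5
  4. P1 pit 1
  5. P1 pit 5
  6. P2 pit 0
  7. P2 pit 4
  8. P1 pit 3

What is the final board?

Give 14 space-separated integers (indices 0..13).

Answer: 0 0 7 0 7 1 3 1 2 5 5 0 1 11

Derivation:
Move 1: P2 pit1 -> P1=[5,3,5,3,5,5](0) P2=[4,0,3,3,4,3](0)
Move 2: P2 pit4 -> P1=[6,4,5,3,5,5](0) P2=[4,0,3,3,0,4](1)
Move 3: P2 pit5 -> P1=[7,5,6,3,5,5](0) P2=[4,0,3,3,0,0](2)
Move 4: P1 pit1 -> P1=[7,0,7,4,6,6](1) P2=[4,0,3,3,0,0](2)
Move 5: P1 pit5 -> P1=[7,0,7,4,6,0](2) P2=[5,1,4,4,1,0](2)
Move 6: P2 pit0 -> P1=[0,0,7,4,6,0](2) P2=[0,2,5,5,2,0](10)
Move 7: P2 pit4 -> P1=[0,0,7,4,6,0](2) P2=[0,2,5,5,0,1](11)
Move 8: P1 pit3 -> P1=[0,0,7,0,7,1](3) P2=[1,2,5,5,0,1](11)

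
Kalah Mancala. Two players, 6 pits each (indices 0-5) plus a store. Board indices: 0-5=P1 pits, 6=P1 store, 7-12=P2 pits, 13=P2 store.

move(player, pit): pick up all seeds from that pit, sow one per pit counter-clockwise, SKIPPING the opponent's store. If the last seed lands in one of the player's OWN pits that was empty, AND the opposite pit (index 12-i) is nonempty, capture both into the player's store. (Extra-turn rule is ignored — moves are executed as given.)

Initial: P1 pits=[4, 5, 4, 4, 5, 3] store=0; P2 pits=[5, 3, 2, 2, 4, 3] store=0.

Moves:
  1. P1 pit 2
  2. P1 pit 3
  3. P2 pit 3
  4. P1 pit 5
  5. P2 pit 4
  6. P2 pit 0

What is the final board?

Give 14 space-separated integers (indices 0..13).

Answer: 6 6 1 0 7 0 3 0 6 4 2 1 6 2

Derivation:
Move 1: P1 pit2 -> P1=[4,5,0,5,6,4](1) P2=[5,3,2,2,4,3](0)
Move 2: P1 pit3 -> P1=[4,5,0,0,7,5](2) P2=[6,4,2,2,4,3](0)
Move 3: P2 pit3 -> P1=[4,5,0,0,7,5](2) P2=[6,4,2,0,5,4](0)
Move 4: P1 pit5 -> P1=[4,5,0,0,7,0](3) P2=[7,5,3,1,5,4](0)
Move 5: P2 pit4 -> P1=[5,6,1,0,7,0](3) P2=[7,5,3,1,0,5](1)
Move 6: P2 pit0 -> P1=[6,6,1,0,7,0](3) P2=[0,6,4,2,1,6](2)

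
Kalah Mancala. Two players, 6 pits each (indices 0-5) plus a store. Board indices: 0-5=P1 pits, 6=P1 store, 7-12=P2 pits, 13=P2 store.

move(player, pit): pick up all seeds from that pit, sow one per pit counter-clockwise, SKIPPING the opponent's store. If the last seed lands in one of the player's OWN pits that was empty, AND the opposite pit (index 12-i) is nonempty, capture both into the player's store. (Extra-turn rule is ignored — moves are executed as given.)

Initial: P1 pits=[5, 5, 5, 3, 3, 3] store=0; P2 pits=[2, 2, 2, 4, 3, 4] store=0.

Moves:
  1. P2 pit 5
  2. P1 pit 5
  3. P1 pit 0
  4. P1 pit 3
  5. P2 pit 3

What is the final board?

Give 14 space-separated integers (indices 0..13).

Answer: 1 7 7 0 5 2 3 4 3 2 0 4 1 2

Derivation:
Move 1: P2 pit5 -> P1=[6,6,6,3,3,3](0) P2=[2,2,2,4,3,0](1)
Move 2: P1 pit5 -> P1=[6,6,6,3,3,0](1) P2=[3,3,2,4,3,0](1)
Move 3: P1 pit0 -> P1=[0,7,7,4,4,1](2) P2=[3,3,2,4,3,0](1)
Move 4: P1 pit3 -> P1=[0,7,7,0,5,2](3) P2=[4,3,2,4,3,0](1)
Move 5: P2 pit3 -> P1=[1,7,7,0,5,2](3) P2=[4,3,2,0,4,1](2)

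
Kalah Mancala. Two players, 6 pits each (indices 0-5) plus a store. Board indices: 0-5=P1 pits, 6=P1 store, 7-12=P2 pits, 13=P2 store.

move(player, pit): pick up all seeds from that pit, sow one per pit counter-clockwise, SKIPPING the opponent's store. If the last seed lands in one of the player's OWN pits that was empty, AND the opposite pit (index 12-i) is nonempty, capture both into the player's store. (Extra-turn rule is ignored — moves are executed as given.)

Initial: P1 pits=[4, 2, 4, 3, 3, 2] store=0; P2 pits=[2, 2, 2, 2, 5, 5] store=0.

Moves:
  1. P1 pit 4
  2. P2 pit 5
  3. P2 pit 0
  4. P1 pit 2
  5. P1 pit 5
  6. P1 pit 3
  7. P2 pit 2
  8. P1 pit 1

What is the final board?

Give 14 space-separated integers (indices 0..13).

Answer: 5 0 1 1 3 1 4 3 5 0 4 6 1 2

Derivation:
Move 1: P1 pit4 -> P1=[4,2,4,3,0,3](1) P2=[3,2,2,2,5,5](0)
Move 2: P2 pit5 -> P1=[5,3,5,4,0,3](1) P2=[3,2,2,2,5,0](1)
Move 3: P2 pit0 -> P1=[5,3,5,4,0,3](1) P2=[0,3,3,3,5,0](1)
Move 4: P1 pit2 -> P1=[5,3,0,5,1,4](2) P2=[1,3,3,3,5,0](1)
Move 5: P1 pit5 -> P1=[5,3,0,5,1,0](3) P2=[2,4,4,3,5,0](1)
Move 6: P1 pit3 -> P1=[5,3,0,0,2,1](4) P2=[3,5,4,3,5,0](1)
Move 7: P2 pit2 -> P1=[5,3,0,0,2,1](4) P2=[3,5,0,4,6,1](2)
Move 8: P1 pit1 -> P1=[5,0,1,1,3,1](4) P2=[3,5,0,4,6,1](2)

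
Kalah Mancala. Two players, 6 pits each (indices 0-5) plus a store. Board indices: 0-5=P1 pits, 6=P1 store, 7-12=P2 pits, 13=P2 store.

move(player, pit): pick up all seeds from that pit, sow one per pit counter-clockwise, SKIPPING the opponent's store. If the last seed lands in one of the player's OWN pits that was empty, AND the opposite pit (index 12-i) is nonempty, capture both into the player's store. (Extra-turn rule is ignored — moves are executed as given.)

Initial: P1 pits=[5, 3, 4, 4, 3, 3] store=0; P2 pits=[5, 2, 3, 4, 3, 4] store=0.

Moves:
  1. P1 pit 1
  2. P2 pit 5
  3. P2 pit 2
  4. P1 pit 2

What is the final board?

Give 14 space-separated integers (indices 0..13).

Answer: 0 1 0 6 5 4 1 6 3 0 5 4 0 8

Derivation:
Move 1: P1 pit1 -> P1=[5,0,5,5,4,3](0) P2=[5,2,3,4,3,4](0)
Move 2: P2 pit5 -> P1=[6,1,6,5,4,3](0) P2=[5,2,3,4,3,0](1)
Move 3: P2 pit2 -> P1=[0,1,6,5,4,3](0) P2=[5,2,0,5,4,0](8)
Move 4: P1 pit2 -> P1=[0,1,0,6,5,4](1) P2=[6,3,0,5,4,0](8)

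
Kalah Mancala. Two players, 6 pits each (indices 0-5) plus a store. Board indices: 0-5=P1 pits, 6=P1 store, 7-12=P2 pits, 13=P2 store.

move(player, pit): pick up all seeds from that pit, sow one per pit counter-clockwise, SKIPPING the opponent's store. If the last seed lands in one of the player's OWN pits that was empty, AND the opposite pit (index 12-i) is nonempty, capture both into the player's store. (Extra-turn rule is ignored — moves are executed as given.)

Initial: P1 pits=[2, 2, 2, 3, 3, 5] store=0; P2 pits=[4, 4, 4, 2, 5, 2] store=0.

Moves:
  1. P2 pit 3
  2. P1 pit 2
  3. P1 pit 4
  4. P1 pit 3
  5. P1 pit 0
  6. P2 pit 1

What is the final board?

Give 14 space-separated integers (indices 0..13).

Move 1: P2 pit3 -> P1=[2,2,2,3,3,5](0) P2=[4,4,4,0,6,3](0)
Move 2: P1 pit2 -> P1=[2,2,0,4,4,5](0) P2=[4,4,4,0,6,3](0)
Move 3: P1 pit4 -> P1=[2,2,0,4,0,6](1) P2=[5,5,4,0,6,3](0)
Move 4: P1 pit3 -> P1=[2,2,0,0,1,7](2) P2=[6,5,4,0,6,3](0)
Move 5: P1 pit0 -> P1=[0,3,1,0,1,7](2) P2=[6,5,4,0,6,3](0)
Move 6: P2 pit1 -> P1=[0,3,1,0,1,7](2) P2=[6,0,5,1,7,4](1)

Answer: 0 3 1 0 1 7 2 6 0 5 1 7 4 1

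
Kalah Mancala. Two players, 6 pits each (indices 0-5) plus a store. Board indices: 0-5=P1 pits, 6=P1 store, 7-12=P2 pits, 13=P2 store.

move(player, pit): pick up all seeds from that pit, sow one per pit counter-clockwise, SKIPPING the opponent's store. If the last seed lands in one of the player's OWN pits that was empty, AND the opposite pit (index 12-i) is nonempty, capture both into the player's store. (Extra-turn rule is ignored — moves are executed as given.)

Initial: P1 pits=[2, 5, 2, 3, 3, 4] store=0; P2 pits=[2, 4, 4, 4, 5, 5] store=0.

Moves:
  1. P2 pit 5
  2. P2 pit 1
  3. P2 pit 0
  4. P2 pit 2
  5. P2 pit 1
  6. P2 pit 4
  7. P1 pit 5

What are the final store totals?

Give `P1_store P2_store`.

Answer: 1 12

Derivation:
Move 1: P2 pit5 -> P1=[3,6,3,4,3,4](0) P2=[2,4,4,4,5,0](1)
Move 2: P2 pit1 -> P1=[0,6,3,4,3,4](0) P2=[2,0,5,5,6,0](5)
Move 3: P2 pit0 -> P1=[0,6,3,4,3,4](0) P2=[0,1,6,5,6,0](5)
Move 4: P2 pit2 -> P1=[1,7,3,4,3,4](0) P2=[0,1,0,6,7,1](6)
Move 5: P2 pit1 -> P1=[1,7,3,0,3,4](0) P2=[0,0,0,6,7,1](11)
Move 6: P2 pit4 -> P1=[2,8,4,1,4,4](0) P2=[0,0,0,6,0,2](12)
Move 7: P1 pit5 -> P1=[2,8,4,1,4,0](1) P2=[1,1,1,6,0,2](12)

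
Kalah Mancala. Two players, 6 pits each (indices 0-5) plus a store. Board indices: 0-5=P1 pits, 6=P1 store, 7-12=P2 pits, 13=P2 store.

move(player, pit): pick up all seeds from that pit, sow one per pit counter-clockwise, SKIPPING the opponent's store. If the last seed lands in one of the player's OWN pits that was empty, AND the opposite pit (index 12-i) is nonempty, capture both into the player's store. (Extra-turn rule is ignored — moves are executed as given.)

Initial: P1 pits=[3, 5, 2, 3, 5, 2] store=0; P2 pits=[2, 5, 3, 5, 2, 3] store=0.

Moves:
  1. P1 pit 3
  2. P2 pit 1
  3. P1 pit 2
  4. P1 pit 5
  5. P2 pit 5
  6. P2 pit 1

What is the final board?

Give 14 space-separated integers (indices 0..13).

Answer: 4 6 1 1 7 0 2 3 0 5 6 3 0 2

Derivation:
Move 1: P1 pit3 -> P1=[3,5,2,0,6,3](1) P2=[2,5,3,5,2,3](0)
Move 2: P2 pit1 -> P1=[3,5,2,0,6,3](1) P2=[2,0,4,6,3,4](1)
Move 3: P1 pit2 -> P1=[3,5,0,1,7,3](1) P2=[2,0,4,6,3,4](1)
Move 4: P1 pit5 -> P1=[3,5,0,1,7,0](2) P2=[3,1,4,6,3,4](1)
Move 5: P2 pit5 -> P1=[4,6,1,1,7,0](2) P2=[3,1,4,6,3,0](2)
Move 6: P2 pit1 -> P1=[4,6,1,1,7,0](2) P2=[3,0,5,6,3,0](2)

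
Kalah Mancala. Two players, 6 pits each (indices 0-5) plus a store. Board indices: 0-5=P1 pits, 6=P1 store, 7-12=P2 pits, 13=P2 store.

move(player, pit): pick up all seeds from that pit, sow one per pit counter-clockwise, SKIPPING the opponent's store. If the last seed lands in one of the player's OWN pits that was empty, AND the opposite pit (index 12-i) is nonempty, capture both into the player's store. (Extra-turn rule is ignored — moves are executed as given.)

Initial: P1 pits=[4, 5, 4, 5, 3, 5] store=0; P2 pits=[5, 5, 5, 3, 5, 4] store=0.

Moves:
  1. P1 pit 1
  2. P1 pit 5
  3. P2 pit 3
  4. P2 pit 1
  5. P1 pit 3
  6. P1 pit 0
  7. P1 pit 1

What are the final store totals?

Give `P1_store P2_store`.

Move 1: P1 pit1 -> P1=[4,0,5,6,4,6](1) P2=[5,5,5,3,5,4](0)
Move 2: P1 pit5 -> P1=[4,0,5,6,4,0](2) P2=[6,6,6,4,6,4](0)
Move 3: P2 pit3 -> P1=[5,0,5,6,4,0](2) P2=[6,6,6,0,7,5](1)
Move 4: P2 pit1 -> P1=[6,0,5,6,4,0](2) P2=[6,0,7,1,8,6](2)
Move 5: P1 pit3 -> P1=[6,0,5,0,5,1](3) P2=[7,1,8,1,8,6](2)
Move 6: P1 pit0 -> P1=[0,1,6,1,6,2](4) P2=[7,1,8,1,8,6](2)
Move 7: P1 pit1 -> P1=[0,0,7,1,6,2](4) P2=[7,1,8,1,8,6](2)

Answer: 4 2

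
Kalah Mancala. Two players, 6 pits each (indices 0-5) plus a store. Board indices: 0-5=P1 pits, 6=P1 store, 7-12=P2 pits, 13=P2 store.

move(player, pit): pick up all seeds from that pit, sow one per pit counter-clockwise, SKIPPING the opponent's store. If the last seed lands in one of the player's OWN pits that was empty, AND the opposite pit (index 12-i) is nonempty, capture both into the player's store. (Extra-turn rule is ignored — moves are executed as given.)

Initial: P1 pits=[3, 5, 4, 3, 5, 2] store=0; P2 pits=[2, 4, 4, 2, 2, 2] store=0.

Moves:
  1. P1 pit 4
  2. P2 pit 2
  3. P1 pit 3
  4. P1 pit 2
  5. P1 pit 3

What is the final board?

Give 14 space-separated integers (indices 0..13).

Answer: 4 5 0 0 3 5 3 3 5 0 3 3 3 1

Derivation:
Move 1: P1 pit4 -> P1=[3,5,4,3,0,3](1) P2=[3,5,5,2,2,2](0)
Move 2: P2 pit2 -> P1=[4,5,4,3,0,3](1) P2=[3,5,0,3,3,3](1)
Move 3: P1 pit3 -> P1=[4,5,4,0,1,4](2) P2=[3,5,0,3,3,3](1)
Move 4: P1 pit2 -> P1=[4,5,0,1,2,5](3) P2=[3,5,0,3,3,3](1)
Move 5: P1 pit3 -> P1=[4,5,0,0,3,5](3) P2=[3,5,0,3,3,3](1)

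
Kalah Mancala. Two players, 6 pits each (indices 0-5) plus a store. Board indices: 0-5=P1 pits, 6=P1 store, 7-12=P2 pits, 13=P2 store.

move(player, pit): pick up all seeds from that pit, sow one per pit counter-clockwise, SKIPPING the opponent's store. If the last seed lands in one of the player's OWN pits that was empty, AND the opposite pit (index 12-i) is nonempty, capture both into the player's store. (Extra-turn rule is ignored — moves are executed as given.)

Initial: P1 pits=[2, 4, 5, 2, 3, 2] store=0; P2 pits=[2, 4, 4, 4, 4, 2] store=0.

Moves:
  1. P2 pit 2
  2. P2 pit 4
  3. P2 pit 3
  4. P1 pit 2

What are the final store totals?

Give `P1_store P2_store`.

Answer: 1 3

Derivation:
Move 1: P2 pit2 -> P1=[2,4,5,2,3,2](0) P2=[2,4,0,5,5,3](1)
Move 2: P2 pit4 -> P1=[3,5,6,2,3,2](0) P2=[2,4,0,5,0,4](2)
Move 3: P2 pit3 -> P1=[4,6,6,2,3,2](0) P2=[2,4,0,0,1,5](3)
Move 4: P1 pit2 -> P1=[4,6,0,3,4,3](1) P2=[3,5,0,0,1,5](3)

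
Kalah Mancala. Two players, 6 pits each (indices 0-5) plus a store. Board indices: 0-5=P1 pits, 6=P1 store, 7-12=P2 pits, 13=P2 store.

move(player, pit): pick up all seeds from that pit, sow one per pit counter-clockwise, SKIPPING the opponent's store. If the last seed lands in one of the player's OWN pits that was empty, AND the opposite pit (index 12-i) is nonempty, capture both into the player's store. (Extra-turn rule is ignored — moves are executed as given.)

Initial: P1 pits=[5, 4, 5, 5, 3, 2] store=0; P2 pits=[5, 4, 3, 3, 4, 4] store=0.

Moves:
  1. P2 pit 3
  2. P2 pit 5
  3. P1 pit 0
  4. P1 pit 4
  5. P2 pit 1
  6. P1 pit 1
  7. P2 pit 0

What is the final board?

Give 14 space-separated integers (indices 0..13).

Move 1: P2 pit3 -> P1=[5,4,5,5,3,2](0) P2=[5,4,3,0,5,5](1)
Move 2: P2 pit5 -> P1=[6,5,6,6,3,2](0) P2=[5,4,3,0,5,0](2)
Move 3: P1 pit0 -> P1=[0,6,7,7,4,3](1) P2=[5,4,3,0,5,0](2)
Move 4: P1 pit4 -> P1=[0,6,7,7,0,4](2) P2=[6,5,3,0,5,0](2)
Move 5: P2 pit1 -> P1=[0,6,7,7,0,4](2) P2=[6,0,4,1,6,1](3)
Move 6: P1 pit1 -> P1=[0,0,8,8,1,5](3) P2=[7,0,4,1,6,1](3)
Move 7: P2 pit0 -> P1=[1,0,8,8,1,5](3) P2=[0,1,5,2,7,2](4)

Answer: 1 0 8 8 1 5 3 0 1 5 2 7 2 4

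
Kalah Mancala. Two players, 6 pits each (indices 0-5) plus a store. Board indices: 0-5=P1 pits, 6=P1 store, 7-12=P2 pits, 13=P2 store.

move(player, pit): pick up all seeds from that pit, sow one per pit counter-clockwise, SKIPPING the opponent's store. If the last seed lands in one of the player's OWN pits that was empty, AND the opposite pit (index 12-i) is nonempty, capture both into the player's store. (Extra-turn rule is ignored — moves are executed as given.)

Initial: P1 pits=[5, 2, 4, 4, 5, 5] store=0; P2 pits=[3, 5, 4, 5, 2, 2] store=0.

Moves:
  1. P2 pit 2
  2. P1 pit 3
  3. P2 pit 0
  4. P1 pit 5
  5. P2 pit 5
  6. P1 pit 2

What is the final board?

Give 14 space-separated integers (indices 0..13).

Answer: 6 3 0 1 7 1 3 1 7 2 8 5 0 2

Derivation:
Move 1: P2 pit2 -> P1=[5,2,4,4,5,5](0) P2=[3,5,0,6,3,3](1)
Move 2: P1 pit3 -> P1=[5,2,4,0,6,6](1) P2=[4,5,0,6,3,3](1)
Move 3: P2 pit0 -> P1=[5,2,4,0,6,6](1) P2=[0,6,1,7,4,3](1)
Move 4: P1 pit5 -> P1=[5,2,4,0,6,0](2) P2=[1,7,2,8,5,3](1)
Move 5: P2 pit5 -> P1=[6,3,4,0,6,0](2) P2=[1,7,2,8,5,0](2)
Move 6: P1 pit2 -> P1=[6,3,0,1,7,1](3) P2=[1,7,2,8,5,0](2)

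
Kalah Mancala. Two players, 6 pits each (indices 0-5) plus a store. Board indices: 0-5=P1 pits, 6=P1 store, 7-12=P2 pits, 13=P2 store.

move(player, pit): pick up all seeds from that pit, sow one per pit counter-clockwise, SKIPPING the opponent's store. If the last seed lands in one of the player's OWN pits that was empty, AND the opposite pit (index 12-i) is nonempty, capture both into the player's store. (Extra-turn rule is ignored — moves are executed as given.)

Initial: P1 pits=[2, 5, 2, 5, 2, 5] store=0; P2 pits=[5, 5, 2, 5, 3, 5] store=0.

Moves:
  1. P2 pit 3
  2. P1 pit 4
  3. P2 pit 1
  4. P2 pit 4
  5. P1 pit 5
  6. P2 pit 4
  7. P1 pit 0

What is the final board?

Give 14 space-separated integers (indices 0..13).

Move 1: P2 pit3 -> P1=[3,6,2,5,2,5](0) P2=[5,5,2,0,4,6](1)
Move 2: P1 pit4 -> P1=[3,6,2,5,0,6](1) P2=[5,5,2,0,4,6](1)
Move 3: P2 pit1 -> P1=[3,6,2,5,0,6](1) P2=[5,0,3,1,5,7](2)
Move 4: P2 pit4 -> P1=[4,7,3,5,0,6](1) P2=[5,0,3,1,0,8](3)
Move 5: P1 pit5 -> P1=[4,7,3,5,0,0](2) P2=[6,1,4,2,1,8](3)
Move 6: P2 pit4 -> P1=[4,7,3,5,0,0](2) P2=[6,1,4,2,0,9](3)
Move 7: P1 pit0 -> P1=[0,8,4,6,0,0](4) P2=[6,0,4,2,0,9](3)

Answer: 0 8 4 6 0 0 4 6 0 4 2 0 9 3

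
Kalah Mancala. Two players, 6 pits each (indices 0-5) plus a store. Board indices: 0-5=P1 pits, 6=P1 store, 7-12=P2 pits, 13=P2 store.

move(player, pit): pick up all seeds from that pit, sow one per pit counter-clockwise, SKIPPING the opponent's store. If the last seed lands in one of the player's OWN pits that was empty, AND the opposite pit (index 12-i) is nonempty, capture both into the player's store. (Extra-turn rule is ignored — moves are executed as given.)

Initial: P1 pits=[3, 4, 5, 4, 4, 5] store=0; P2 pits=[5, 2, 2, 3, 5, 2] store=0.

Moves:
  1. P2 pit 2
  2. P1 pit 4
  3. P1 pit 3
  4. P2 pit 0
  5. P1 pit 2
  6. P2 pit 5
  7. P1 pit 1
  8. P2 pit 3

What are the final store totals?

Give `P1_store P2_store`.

Move 1: P2 pit2 -> P1=[3,4,5,4,4,5](0) P2=[5,2,0,4,6,2](0)
Move 2: P1 pit4 -> P1=[3,4,5,4,0,6](1) P2=[6,3,0,4,6,2](0)
Move 3: P1 pit3 -> P1=[3,4,5,0,1,7](2) P2=[7,3,0,4,6,2](0)
Move 4: P2 pit0 -> P1=[4,4,5,0,1,7](2) P2=[0,4,1,5,7,3](1)
Move 5: P1 pit2 -> P1=[4,4,0,1,2,8](3) P2=[1,4,1,5,7,3](1)
Move 6: P2 pit5 -> P1=[5,5,0,1,2,8](3) P2=[1,4,1,5,7,0](2)
Move 7: P1 pit1 -> P1=[5,0,1,2,3,9](4) P2=[1,4,1,5,7,0](2)
Move 8: P2 pit3 -> P1=[6,1,1,2,3,9](4) P2=[1,4,1,0,8,1](3)

Answer: 4 3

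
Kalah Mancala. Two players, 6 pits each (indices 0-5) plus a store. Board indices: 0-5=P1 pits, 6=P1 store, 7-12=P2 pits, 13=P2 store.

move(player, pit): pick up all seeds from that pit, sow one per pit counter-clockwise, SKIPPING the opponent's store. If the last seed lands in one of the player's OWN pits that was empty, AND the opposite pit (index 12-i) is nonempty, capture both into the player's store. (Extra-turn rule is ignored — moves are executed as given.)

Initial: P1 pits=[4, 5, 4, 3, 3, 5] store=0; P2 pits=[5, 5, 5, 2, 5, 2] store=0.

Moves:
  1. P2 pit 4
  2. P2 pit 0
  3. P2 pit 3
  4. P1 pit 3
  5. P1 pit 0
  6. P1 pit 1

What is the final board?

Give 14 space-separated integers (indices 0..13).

Answer: 0 0 7 2 6 8 2 1 7 6 0 2 5 2

Derivation:
Move 1: P2 pit4 -> P1=[5,6,5,3,3,5](0) P2=[5,5,5,2,0,3](1)
Move 2: P2 pit0 -> P1=[5,6,5,3,3,5](0) P2=[0,6,6,3,1,4](1)
Move 3: P2 pit3 -> P1=[5,6,5,3,3,5](0) P2=[0,6,6,0,2,5](2)
Move 4: P1 pit3 -> P1=[5,6,5,0,4,6](1) P2=[0,6,6,0,2,5](2)
Move 5: P1 pit0 -> P1=[0,7,6,1,5,7](1) P2=[0,6,6,0,2,5](2)
Move 6: P1 pit1 -> P1=[0,0,7,2,6,8](2) P2=[1,7,6,0,2,5](2)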